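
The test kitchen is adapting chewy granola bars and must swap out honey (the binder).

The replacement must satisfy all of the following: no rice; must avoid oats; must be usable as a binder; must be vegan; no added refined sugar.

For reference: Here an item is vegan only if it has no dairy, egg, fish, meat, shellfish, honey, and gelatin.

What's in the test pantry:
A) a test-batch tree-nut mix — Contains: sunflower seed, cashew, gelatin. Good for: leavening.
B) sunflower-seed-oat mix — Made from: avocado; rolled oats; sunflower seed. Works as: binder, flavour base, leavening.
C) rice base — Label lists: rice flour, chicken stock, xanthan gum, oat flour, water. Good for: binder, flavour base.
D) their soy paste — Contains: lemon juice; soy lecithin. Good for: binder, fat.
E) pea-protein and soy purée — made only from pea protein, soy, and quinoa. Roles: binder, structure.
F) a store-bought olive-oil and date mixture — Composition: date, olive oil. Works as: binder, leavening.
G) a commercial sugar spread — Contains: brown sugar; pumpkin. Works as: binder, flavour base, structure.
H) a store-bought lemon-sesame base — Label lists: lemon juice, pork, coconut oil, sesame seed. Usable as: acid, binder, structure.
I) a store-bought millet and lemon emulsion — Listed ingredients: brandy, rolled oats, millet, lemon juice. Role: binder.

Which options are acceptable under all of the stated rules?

A: not usable as a binder; has gelatin, so not vegan — reject
B: has rolled oats, so not oat-free — out
C: has chicken stock, so not vegan; has oat flour, so not oat-free (and 1 more) — no
D: no oats, vegan — OK
E: all constraints satisfied — keep
F: only date and olive oil; none excluded — keep
G: has brown sugar, so not no-added-sugar — no
H: has pork, so not vegan — reject
I: has rolled oats, so not oat-free — reject

D, E, F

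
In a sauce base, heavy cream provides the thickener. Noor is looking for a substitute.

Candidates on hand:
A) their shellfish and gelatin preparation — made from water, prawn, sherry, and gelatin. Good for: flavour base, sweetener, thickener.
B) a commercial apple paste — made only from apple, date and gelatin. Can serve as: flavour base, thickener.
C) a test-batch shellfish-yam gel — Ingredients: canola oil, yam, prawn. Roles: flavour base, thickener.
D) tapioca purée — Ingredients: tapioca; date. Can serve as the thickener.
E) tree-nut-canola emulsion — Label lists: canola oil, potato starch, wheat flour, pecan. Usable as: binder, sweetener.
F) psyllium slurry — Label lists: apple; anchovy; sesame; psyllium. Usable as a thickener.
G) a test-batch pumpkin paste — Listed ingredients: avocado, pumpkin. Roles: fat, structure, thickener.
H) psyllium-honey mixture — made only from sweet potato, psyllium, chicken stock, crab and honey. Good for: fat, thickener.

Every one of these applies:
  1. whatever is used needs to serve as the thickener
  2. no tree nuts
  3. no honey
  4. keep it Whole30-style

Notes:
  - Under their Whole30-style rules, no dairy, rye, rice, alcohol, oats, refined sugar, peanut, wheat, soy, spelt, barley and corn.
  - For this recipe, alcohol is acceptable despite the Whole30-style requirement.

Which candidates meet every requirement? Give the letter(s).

A: alcohol is permitted under the Whole30-style carve-out; nothing else excluded — valid
B: nothing on the exclusion list — keep
C: works as a thickener, Whole30-style, no tree nuts — OK
D: only tapioca and date; none excluded — keep
E: not usable as a thickener; has wheat flour, so not Whole30-style (and 1 more) — reject
F: works as a thickener, no honey, no tree nuts — keep
G: all constraints satisfied — keep
H: has honey, so not honey-free — reject

A, B, C, D, F, G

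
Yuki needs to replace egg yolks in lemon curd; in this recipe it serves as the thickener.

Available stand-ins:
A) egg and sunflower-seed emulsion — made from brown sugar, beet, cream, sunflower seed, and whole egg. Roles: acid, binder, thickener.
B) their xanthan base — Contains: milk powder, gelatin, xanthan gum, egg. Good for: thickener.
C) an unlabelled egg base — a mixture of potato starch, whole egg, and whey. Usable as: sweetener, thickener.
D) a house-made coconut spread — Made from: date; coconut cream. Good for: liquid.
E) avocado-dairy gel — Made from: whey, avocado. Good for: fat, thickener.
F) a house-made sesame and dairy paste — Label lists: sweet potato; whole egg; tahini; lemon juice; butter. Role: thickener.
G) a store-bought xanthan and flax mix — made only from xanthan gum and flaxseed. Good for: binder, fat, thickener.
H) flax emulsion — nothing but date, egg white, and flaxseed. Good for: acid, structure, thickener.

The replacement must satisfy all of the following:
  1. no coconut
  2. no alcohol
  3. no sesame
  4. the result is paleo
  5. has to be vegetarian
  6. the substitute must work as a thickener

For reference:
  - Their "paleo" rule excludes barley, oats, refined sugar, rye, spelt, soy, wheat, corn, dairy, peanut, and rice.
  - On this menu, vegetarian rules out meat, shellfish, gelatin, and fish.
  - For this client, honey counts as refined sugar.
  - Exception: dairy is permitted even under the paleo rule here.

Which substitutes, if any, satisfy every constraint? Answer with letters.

C, E, G, H

A: has brown sugar, so not paleo — out
B: has gelatin, so not vegetarian — reject
C: dairy is permitted under the paleo carve-out; nothing else excluded — keep
D: not usable as a thickener; has coconut cream, so not coconut-free — out
E: dairy is permitted under the paleo carve-out; nothing else excluded — keep
F: has tahini, so not sesame-free — no
G: only flaxseed and xanthan gum; none excluded — OK
H: only egg white, flaxseed, and date; none excluded — keep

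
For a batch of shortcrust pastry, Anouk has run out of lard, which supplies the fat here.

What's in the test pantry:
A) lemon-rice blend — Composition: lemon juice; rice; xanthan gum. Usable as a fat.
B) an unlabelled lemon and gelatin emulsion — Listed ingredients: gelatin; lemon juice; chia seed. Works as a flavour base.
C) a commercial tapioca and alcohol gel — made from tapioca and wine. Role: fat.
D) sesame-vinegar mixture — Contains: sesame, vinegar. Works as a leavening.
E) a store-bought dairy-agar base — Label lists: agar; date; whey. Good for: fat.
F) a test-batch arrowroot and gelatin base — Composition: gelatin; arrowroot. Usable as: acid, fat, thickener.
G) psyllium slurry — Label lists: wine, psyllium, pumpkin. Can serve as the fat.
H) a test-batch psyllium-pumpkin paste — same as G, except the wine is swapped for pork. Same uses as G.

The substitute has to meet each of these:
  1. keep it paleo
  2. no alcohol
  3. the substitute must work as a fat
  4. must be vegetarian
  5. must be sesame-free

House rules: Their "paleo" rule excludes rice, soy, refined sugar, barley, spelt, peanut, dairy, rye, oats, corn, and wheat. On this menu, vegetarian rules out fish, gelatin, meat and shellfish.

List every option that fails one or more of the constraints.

A, B, C, D, E, F, G, H

A: has rice, so not paleo — reject
B: not usable as a fat; has gelatin, so not vegetarian — no
C: has wine, so not alcohol-free — out
D: not usable as a fat; has sesame, so not sesame-free — out
E: has whey, so not paleo — out
F: has gelatin, so not vegetarian — no
G: has wine, so not alcohol-free — no
H: has pork, so not vegetarian — out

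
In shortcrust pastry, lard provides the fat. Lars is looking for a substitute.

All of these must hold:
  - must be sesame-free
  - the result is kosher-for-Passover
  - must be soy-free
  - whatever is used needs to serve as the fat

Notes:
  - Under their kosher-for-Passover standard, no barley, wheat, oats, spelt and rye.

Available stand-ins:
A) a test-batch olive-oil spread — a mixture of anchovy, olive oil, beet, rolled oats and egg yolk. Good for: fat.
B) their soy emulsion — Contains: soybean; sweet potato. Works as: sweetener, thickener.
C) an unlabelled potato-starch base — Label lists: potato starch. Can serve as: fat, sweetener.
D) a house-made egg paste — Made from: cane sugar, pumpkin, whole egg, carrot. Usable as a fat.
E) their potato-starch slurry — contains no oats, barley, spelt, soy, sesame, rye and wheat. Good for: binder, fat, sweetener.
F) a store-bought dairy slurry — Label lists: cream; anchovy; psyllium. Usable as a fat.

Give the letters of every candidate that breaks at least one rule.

A, B

A: has rolled oats, so not kosher-for-Passover — out
B: not usable as a fat; has soybean, so not soy-free — out
C: all constraints satisfied — keep
D: whole egg and cane sugar etc. — none of it excluded — keep
E: works as a fat, no sesame, no soy — keep
F: no soy, no sesame — valid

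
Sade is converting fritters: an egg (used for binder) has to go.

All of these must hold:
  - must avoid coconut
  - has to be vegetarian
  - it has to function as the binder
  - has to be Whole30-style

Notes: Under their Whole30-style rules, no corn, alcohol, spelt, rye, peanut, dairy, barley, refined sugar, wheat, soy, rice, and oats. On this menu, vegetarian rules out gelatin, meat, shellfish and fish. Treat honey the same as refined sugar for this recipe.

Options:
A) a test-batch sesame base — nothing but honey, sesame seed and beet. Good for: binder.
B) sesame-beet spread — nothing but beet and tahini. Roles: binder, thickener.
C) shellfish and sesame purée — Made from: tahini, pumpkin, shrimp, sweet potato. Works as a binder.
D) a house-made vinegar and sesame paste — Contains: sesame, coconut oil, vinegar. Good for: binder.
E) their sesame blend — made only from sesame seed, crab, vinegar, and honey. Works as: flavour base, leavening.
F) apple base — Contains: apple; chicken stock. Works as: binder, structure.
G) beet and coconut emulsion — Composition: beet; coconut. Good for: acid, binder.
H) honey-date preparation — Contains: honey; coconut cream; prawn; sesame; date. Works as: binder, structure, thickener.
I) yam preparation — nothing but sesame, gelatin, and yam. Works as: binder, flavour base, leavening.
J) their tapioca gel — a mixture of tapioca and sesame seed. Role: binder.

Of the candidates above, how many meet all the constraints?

2

A: has honey, so not Whole30-style — no
B: nothing on the exclusion list — keep
C: has shrimp, so not vegetarian — no
D: has coconut oil, so not coconut-free — no
E: not usable as a binder; has honey, so not Whole30-style (and 1 more) — reject
F: has chicken stock, so not vegetarian — no
G: has coconut, so not coconut-free — reject
H: has honey, so not Whole30-style; has prawn, so not vegetarian (and 1 more) — out
I: has gelatin, so not vegetarian — no
J: only sesame seed and tapioca; none excluded — OK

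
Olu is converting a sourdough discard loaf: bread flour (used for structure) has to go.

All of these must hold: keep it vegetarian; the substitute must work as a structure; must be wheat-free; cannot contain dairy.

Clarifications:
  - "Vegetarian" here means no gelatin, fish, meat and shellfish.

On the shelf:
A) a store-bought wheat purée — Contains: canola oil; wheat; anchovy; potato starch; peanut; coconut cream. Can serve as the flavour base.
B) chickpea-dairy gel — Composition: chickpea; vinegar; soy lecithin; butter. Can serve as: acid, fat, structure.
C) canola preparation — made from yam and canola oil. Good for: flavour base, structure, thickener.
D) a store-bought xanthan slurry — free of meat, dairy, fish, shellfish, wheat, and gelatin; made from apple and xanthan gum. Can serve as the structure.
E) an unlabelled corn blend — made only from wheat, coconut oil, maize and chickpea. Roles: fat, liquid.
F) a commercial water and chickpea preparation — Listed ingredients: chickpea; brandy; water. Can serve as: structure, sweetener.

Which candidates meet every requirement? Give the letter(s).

C, D, F

A: not usable as a structure; has anchovy, so not vegetarian (and 1 more) — no
B: has butter, so not dairy-free — reject
C: nothing on the exclusion list — keep
D: works as a structure, vegetarian, no dairy — valid
E: not usable as a structure; has wheat, so not wheat-free — out
F: works as a structure, no dairy, no wheat — keep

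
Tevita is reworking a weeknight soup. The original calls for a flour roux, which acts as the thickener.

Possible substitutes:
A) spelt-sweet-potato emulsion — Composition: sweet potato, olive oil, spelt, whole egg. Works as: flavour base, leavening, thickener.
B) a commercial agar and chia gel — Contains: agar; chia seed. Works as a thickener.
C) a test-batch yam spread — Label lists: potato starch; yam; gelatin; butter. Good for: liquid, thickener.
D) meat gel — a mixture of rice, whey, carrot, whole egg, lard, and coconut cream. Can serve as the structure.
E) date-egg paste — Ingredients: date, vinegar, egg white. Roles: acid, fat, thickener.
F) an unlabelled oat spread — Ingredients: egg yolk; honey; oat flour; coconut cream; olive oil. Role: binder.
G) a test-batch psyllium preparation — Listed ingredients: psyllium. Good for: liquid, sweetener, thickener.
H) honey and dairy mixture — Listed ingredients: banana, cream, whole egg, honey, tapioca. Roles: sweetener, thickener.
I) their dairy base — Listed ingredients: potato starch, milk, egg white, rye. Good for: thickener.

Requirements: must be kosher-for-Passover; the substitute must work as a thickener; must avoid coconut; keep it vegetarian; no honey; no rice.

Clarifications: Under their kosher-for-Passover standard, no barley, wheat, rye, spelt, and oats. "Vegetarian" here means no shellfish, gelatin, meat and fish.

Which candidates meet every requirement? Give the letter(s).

B, E, G

A: has spelt, so not kosher-for-Passover — out
B: only chia seed and agar; none excluded — keep
C: has gelatin, so not vegetarian — out
D: not usable as a thickener; has lard, so not vegetarian (and 2 more) — reject
E: only egg white, date and vinegar; none excluded — keep
F: not usable as a thickener; has oat flour, so not kosher-for-Passover (and 2 more) — no
G: no rice, no coconut — OK
H: has honey, so not honey-free — out
I: has rye, so not kosher-for-Passover — out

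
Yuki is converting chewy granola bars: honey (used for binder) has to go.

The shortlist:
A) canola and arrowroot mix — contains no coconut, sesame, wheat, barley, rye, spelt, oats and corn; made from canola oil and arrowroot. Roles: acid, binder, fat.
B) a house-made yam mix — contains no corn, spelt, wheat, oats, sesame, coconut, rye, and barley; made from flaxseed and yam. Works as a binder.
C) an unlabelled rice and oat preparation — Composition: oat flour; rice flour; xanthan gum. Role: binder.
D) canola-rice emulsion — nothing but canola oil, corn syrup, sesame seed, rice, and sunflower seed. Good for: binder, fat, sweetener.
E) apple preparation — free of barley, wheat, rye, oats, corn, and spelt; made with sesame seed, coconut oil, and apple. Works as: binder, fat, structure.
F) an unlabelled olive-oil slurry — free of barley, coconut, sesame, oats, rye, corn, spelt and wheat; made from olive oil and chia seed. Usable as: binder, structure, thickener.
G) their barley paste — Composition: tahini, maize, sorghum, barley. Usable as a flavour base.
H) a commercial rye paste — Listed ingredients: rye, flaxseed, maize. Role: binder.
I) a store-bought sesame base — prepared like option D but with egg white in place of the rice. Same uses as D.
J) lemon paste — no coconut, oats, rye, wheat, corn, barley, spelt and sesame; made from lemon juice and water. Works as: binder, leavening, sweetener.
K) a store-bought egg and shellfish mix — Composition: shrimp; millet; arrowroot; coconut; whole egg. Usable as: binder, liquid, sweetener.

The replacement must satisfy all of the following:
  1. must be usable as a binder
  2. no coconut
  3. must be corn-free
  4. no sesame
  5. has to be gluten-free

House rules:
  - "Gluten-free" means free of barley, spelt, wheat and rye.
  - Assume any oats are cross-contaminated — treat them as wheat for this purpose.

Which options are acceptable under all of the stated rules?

A: nothing on the exclusion list — keep
B: nothing on the exclusion list — OK
C: has oat flour, so not gluten-free — no
D: has sesame seed, so not sesame-free; has corn syrup, so not corn-free — reject
E: has sesame seed, so not sesame-free; has coconut oil, so not coconut-free — out
F: no coconut, gluten-free — OK
G: not usable as a binder; has barley, so not gluten-free (and 2 more) — no
H: has rye, so not gluten-free; has maize, so not corn-free — out
I: has sesame seed, so not sesame-free; has corn syrup, so not corn-free — out
J: every rule checks out — valid
K: has coconut, so not coconut-free — no

A, B, F, J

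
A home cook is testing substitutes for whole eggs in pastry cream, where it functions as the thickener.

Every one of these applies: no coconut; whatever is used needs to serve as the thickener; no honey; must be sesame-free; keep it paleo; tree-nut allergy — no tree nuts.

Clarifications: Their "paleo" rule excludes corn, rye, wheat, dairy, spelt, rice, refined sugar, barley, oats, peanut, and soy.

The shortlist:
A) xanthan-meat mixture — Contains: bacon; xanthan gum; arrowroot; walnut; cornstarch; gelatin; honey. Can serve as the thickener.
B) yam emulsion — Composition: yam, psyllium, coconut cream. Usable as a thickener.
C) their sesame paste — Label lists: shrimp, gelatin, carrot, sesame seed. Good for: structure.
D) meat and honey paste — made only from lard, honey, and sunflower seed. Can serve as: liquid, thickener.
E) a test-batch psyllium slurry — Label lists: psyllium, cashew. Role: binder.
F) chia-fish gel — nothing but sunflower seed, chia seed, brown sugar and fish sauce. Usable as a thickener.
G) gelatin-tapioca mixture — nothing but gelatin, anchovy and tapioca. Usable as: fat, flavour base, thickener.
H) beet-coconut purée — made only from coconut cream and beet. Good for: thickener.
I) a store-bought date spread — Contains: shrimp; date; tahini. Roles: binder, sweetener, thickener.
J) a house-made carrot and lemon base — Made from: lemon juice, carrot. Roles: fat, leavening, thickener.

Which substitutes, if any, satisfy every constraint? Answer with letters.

A: has cornstarch, so not paleo; has honey, so not honey-free (and 1 more) — reject
B: has coconut cream, so not coconut-free — reject
C: not usable as a thickener; has sesame seed, so not sesame-free — out
D: has honey, so not honey-free — reject
E: not usable as a thickener; has cashew, so not tree-nut-free — no
F: has brown sugar, so not paleo — no
G: only anchovy, gelatin, and tapioca; none excluded — valid
H: has coconut cream, so not coconut-free — out
I: has tahini, so not sesame-free — reject
J: all constraints satisfied — OK

G, J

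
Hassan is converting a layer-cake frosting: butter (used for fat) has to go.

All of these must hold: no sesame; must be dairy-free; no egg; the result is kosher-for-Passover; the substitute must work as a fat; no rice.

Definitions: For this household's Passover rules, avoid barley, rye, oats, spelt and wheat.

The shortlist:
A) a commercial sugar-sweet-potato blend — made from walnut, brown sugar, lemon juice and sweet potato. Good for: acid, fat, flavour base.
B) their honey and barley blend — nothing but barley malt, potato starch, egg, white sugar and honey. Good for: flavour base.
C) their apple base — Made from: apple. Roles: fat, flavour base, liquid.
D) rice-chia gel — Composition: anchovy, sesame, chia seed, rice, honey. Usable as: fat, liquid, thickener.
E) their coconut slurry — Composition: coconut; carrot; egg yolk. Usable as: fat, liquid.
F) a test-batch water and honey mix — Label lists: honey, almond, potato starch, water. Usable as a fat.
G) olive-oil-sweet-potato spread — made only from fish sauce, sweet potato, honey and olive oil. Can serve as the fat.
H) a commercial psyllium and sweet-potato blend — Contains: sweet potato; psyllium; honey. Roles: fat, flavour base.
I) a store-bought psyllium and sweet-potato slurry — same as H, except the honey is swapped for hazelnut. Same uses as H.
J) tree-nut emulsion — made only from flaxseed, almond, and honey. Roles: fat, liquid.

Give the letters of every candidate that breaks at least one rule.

A: works as a fat, no sesame, kosher-for-Passover — OK
B: not usable as a fat; has barley malt, so not kosher-for-Passover (and 1 more) — out
C: nothing on the exclusion list — keep
D: has sesame, so not sesame-free; has rice, so not rice-free — out
E: has egg yolk, so not egg-free — out
F: no rice, kosher-for-Passover — OK
G: works as a fat, no egg, no sesame — keep
H: no sesame, no dairy — OK
I: only hazelnut, sweet potato and psyllium; none excluded — OK
J: every rule checks out — OK

B, D, E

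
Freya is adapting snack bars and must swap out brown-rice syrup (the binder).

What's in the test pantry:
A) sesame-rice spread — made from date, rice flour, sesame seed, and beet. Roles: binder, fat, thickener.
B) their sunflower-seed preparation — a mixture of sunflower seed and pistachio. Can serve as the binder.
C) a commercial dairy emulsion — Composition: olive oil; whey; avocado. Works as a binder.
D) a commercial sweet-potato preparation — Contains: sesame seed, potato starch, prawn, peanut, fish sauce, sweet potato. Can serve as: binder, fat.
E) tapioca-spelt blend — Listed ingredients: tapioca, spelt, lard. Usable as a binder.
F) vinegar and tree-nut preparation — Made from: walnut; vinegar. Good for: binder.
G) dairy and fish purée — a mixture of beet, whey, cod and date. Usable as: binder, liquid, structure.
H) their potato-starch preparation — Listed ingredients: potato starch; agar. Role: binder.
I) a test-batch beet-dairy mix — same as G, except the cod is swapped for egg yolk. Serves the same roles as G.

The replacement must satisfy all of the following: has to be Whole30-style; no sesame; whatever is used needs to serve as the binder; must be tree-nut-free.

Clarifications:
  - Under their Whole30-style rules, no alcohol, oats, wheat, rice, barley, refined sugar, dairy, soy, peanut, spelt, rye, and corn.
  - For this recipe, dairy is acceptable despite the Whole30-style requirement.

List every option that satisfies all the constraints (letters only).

C, G, H, I

A: has rice flour, so not Whole30-style; has sesame seed, so not sesame-free — no
B: has pistachio, so not tree-nut-free — out
C: dairy is permitted under the Whole30-style carve-out; nothing else excluded — OK
D: has peanut, so not Whole30-style; has sesame seed, so not sesame-free — reject
E: has spelt, so not Whole30-style — reject
F: has walnut, so not tree-nut-free — reject
G: dairy is permitted under the Whole30-style carve-out; nothing else excluded — valid
H: every rule checks out — OK
I: dairy is permitted under the Whole30-style carve-out; nothing else excluded — keep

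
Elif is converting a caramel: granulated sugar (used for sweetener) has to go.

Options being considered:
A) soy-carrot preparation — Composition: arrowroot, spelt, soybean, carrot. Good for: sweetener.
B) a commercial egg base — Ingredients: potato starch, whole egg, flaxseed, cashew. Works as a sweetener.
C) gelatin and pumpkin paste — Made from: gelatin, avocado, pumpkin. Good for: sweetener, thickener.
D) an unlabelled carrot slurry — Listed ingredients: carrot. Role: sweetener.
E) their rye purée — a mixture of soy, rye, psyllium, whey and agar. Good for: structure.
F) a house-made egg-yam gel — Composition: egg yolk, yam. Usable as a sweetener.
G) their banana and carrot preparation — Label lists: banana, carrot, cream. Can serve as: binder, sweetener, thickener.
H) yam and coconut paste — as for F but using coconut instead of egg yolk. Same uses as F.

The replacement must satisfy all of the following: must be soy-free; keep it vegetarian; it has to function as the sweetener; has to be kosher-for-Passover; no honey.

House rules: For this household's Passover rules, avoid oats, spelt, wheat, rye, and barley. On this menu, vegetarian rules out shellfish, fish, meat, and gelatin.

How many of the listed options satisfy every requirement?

5

A: has spelt, so not kosher-for-Passover; has soybean, so not soy-free — reject
B: whole egg and cashew etc. — none of it excluded — keep
C: has gelatin, so not vegetarian — out
D: no honey, kosher-for-Passover — valid
E: not usable as a sweetener; has rye, so not kosher-for-Passover (and 1 more) — out
F: every rule checks out — keep
G: every rule checks out — OK
H: every rule checks out — valid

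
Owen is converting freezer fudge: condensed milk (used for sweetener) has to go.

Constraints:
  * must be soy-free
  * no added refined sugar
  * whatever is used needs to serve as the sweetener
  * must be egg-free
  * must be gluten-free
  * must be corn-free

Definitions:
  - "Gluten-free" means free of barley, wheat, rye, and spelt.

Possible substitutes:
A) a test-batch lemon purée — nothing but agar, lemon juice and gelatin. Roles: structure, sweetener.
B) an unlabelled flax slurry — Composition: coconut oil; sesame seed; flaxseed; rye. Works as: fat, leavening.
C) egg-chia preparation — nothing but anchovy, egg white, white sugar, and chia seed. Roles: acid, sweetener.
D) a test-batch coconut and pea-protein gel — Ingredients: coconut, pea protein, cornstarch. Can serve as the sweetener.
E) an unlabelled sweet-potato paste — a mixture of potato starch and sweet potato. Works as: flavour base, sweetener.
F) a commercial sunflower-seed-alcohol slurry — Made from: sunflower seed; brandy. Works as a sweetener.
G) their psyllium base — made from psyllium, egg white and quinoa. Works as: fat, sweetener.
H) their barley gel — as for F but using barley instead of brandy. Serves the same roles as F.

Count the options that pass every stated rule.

A: no egg, no corn — valid
B: not usable as a sweetener; has rye, so not gluten-free — out
C: has white sugar, so not no-added-sugar; has egg white, so not egg-free — out
D: has cornstarch, so not corn-free — reject
E: works as a sweetener, no refined sugar, no soy — keep
F: nothing on the exclusion list — OK
G: has egg white, so not egg-free — out
H: has barley, so not gluten-free — out

3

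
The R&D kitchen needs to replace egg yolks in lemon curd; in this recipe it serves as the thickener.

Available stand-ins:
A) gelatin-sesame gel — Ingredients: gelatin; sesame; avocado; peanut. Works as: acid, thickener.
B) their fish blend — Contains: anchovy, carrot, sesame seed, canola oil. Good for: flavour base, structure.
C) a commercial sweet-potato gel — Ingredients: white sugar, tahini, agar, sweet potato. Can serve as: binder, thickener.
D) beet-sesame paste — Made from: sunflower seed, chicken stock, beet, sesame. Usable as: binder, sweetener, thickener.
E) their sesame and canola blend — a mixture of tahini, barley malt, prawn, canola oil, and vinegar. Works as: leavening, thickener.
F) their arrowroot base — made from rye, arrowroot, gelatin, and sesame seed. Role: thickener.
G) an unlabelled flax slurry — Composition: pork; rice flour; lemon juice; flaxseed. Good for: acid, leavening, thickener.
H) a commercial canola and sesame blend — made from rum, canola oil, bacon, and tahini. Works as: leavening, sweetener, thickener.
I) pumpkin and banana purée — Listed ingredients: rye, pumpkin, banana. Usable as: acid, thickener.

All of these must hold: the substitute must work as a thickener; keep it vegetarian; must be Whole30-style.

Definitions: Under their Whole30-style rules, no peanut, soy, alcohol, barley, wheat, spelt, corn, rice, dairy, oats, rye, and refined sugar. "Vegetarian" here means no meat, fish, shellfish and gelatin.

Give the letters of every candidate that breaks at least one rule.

A, B, C, D, E, F, G, H, I

A: has peanut, so not Whole30-style; has gelatin, so not vegetarian — reject
B: not usable as a thickener; has anchovy, so not vegetarian — out
C: has white sugar, so not Whole30-style — reject
D: has chicken stock, so not vegetarian — out
E: has barley malt, so not Whole30-style; has prawn, so not vegetarian — no
F: has rye, so not Whole30-style; has gelatin, so not vegetarian — reject
G: has rice flour, so not Whole30-style; has pork, so not vegetarian — no
H: has rum, so not Whole30-style; has bacon, so not vegetarian — reject
I: has rye, so not Whole30-style — out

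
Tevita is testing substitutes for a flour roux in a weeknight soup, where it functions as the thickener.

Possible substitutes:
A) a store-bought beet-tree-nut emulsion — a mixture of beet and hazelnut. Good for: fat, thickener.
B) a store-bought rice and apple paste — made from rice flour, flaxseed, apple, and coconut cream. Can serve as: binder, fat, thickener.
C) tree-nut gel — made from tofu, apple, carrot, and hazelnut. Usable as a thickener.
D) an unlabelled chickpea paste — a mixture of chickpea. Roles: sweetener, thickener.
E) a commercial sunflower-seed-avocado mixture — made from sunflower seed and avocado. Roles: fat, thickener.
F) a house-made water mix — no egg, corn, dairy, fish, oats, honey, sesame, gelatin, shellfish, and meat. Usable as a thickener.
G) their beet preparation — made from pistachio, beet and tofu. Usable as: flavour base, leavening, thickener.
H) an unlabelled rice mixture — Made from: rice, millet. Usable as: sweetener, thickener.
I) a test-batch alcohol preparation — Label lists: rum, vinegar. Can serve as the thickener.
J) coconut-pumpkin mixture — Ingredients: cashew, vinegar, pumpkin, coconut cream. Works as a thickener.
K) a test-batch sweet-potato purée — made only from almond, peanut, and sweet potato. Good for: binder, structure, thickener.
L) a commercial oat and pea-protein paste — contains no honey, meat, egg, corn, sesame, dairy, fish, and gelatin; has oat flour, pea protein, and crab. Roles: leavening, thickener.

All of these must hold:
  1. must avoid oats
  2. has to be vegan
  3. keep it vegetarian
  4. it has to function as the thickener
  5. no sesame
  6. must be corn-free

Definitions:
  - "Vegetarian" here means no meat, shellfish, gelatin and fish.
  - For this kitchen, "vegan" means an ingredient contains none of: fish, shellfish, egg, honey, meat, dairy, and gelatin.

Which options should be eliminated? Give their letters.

A: nothing on the exclusion list — OK
B: coconut cream and rice flour etc. — none of it excluded — keep
C: tofu and hazelnut etc. — none of it excluded — OK
D: all constraints satisfied — valid
E: only avocado and sunflower seed; none excluded — OK
F: every rule checks out — OK
G: every rule checks out — valid
H: only rice and millet; none excluded — OK
I: works as a thickener, vegetarian, no oats — OK
J: vegetarian, vegan — OK
K: only peanut, almond, and sweet potato; none excluded — valid
L: has crab, so not vegetarian; has crab, so not vegan (and 1 more) — no

L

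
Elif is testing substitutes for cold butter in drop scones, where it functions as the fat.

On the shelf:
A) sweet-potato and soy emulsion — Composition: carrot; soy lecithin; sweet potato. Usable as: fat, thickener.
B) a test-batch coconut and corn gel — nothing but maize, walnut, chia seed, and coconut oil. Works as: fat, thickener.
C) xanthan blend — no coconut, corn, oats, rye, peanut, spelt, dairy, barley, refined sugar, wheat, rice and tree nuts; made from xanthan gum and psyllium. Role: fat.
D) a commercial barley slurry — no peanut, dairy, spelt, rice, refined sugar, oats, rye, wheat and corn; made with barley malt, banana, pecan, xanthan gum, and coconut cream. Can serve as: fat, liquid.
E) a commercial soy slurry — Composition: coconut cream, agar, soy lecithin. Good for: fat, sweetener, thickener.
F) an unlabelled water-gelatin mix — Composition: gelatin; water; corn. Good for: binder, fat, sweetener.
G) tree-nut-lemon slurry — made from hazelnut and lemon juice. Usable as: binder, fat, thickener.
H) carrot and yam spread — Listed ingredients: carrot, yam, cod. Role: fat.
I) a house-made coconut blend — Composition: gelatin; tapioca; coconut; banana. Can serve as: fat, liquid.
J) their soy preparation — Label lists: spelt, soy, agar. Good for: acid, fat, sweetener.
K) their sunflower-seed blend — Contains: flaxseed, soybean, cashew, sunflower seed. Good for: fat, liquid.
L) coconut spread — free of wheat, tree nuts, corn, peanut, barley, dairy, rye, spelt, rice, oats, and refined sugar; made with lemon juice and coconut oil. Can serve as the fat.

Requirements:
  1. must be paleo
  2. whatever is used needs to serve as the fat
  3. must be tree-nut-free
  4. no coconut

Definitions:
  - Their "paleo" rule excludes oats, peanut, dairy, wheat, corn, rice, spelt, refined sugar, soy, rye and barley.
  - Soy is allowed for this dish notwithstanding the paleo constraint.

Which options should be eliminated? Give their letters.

A: soy is permitted under the paleo carve-out; nothing else excluded — valid
B: has maize, so not paleo; has walnut, so not tree-nut-free (and 1 more) — out
C: paleo, no coconut — valid
D: has barley malt, so not paleo; has pecan, so not tree-nut-free (and 1 more) — out
E: has coconut cream, so not coconut-free — no
F: has corn, so not paleo — reject
G: has hazelnut, so not tree-nut-free — out
H: all constraints satisfied — OK
I: has coconut, so not coconut-free — reject
J: has spelt, so not paleo — reject
K: has cashew, so not tree-nut-free — reject
L: has coconut oil, so not coconut-free — reject

B, D, E, F, G, I, J, K, L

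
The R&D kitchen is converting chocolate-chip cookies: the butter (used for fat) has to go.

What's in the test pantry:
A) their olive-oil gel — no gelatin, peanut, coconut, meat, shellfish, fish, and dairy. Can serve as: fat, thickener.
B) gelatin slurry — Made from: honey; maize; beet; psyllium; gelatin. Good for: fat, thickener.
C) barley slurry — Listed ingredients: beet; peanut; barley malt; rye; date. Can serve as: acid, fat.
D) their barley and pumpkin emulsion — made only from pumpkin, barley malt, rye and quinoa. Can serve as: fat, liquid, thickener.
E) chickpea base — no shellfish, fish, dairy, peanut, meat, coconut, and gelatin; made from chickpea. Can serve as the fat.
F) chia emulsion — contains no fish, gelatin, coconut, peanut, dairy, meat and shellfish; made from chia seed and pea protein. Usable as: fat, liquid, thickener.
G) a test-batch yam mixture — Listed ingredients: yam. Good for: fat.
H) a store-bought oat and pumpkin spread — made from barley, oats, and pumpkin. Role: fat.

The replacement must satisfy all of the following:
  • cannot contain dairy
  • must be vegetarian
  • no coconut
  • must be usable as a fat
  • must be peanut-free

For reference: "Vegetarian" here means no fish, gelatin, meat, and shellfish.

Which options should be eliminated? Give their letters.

B, C

A: nothing on the exclusion list — valid
B: has gelatin, so not vegetarian — reject
C: has peanut, so not peanut-free — reject
D: barley malt and rye etc. — none of it excluded — keep
E: works as a fat, vegetarian, no coconut — valid
F: nothing on the exclusion list — OK
G: every rule checks out — keep
H: all constraints satisfied — valid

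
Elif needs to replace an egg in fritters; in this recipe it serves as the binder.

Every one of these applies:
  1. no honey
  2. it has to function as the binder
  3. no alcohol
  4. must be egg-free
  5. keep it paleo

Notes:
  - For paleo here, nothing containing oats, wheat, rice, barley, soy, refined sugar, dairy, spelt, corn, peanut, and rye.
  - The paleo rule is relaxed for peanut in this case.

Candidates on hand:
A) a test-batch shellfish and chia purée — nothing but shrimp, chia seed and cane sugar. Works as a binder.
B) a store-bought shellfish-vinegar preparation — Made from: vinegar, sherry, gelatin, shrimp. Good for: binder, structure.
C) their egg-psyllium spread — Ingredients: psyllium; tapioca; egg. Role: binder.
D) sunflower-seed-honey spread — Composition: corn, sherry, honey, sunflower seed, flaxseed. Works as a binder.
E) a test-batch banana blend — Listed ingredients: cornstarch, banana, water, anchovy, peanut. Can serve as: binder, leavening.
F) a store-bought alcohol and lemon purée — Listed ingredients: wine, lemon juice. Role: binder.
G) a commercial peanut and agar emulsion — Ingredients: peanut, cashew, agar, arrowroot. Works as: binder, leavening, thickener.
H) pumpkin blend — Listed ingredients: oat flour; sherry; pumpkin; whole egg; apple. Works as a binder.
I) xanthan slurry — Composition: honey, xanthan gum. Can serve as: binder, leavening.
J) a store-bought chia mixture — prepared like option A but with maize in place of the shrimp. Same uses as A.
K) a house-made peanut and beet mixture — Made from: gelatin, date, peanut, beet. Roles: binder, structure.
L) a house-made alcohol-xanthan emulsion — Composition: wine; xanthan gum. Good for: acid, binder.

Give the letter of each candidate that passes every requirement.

A: has cane sugar, so not paleo — out
B: has sherry, so not alcohol-free — reject
C: has egg, so not egg-free — reject
D: has corn, so not paleo; has sherry, so not alcohol-free (and 1 more) — out
E: has cornstarch, so not paleo — out
F: has wine, so not alcohol-free — reject
G: peanut is permitted under the paleo carve-out; nothing else excluded — keep
H: has oat flour, so not paleo; has sherry, so not alcohol-free (and 1 more) — out
I: has honey, so not honey-free — out
J: has maize, so not paleo — reject
K: peanut is permitted under the paleo carve-out; nothing else excluded — valid
L: has wine, so not alcohol-free — no

G, K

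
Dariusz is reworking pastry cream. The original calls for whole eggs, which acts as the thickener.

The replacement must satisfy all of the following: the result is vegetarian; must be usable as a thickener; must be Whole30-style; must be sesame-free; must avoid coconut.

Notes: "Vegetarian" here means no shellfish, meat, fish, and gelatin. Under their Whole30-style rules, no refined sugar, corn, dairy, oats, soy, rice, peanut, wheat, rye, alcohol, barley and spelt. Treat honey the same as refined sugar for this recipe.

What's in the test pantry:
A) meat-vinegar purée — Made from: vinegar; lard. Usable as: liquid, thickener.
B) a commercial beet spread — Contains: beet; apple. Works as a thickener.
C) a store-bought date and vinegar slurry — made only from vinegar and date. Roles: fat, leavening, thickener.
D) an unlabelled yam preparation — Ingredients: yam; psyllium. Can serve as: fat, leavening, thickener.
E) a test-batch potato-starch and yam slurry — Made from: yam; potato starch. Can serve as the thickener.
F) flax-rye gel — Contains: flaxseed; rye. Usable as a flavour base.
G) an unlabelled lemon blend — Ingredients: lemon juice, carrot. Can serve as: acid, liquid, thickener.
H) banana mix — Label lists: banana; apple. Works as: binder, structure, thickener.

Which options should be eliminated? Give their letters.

A, F

A: has lard, so not vegetarian — reject
B: every rule checks out — valid
C: works as a thickener, no coconut, Whole30-style — valid
D: nothing on the exclusion list — valid
E: only potato starch and yam; none excluded — valid
F: not usable as a thickener; has rye, so not Whole30-style — no
G: works as a thickener, Whole30-style, vegetarian — keep
H: works as a thickener, Whole30-style, vegetarian — OK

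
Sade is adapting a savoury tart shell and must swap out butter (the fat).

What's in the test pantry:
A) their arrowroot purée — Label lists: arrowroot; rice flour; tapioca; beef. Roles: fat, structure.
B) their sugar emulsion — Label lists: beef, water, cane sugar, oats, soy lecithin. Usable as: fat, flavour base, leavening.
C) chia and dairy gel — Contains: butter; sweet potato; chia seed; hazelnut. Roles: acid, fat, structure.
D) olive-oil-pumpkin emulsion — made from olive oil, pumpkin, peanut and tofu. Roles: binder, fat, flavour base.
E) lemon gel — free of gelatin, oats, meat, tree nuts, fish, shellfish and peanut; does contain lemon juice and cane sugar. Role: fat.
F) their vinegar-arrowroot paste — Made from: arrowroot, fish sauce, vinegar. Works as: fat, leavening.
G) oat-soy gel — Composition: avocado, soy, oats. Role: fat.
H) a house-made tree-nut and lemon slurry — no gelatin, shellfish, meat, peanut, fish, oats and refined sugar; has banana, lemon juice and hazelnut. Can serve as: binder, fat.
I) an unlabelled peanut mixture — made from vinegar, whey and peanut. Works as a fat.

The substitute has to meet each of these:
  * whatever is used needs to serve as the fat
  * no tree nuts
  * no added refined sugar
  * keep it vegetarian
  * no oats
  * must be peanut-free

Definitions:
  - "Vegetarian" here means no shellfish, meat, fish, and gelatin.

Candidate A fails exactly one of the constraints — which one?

vegetarian

usable as a fat: satisfied
vegetarian: has beef — fails
oat-free: satisfied
tree-nut-free: satisfied
peanut-free: satisfied
no-added-sugar: satisfied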